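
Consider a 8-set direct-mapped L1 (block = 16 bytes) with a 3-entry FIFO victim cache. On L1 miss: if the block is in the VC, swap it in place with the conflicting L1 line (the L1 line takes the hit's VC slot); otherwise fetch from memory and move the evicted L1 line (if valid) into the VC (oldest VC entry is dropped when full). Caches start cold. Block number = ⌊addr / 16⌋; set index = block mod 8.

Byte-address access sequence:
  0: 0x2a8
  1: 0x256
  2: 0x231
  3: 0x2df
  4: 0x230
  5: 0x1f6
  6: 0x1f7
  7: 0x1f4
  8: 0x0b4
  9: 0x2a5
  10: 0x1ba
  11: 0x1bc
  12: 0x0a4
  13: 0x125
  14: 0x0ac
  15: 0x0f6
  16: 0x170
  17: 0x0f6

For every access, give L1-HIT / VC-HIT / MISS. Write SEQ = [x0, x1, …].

  [0] addr=0x2a8 blk=42 s=2: MISS | VC []
  [1] addr=0x256 blk=37 s=5: MISS | VC []
  [2] addr=0x231 blk=35 s=3: MISS | VC []
  [3] addr=0x2df blk=45 s=5: MISS | VC [37]
  [4] addr=0x230 blk=35 s=3: L1-HIT | VC [37]
  [5] addr=0x1f6 blk=31 s=7: MISS | VC [37]
  [6] addr=0x1f7 blk=31 s=7: L1-HIT | VC [37]
  [7] addr=0x1f4 blk=31 s=7: L1-HIT | VC [37]
  [8] addr=0xb4 blk=11 s=3: MISS | VC [37, 35]
  [9] addr=0x2a5 blk=42 s=2: L1-HIT | VC [37, 35]
  [10] addr=0x1ba blk=27 s=3: MISS | VC [37, 35, 11]
  [11] addr=0x1bc blk=27 s=3: L1-HIT | VC [37, 35, 11]
  [12] addr=0xa4 blk=10 s=2: MISS | VC [35, 11, 42]
  [13] addr=0x125 blk=18 s=2: MISS | VC [11, 42, 10]
  [14] addr=0xac blk=10 s=2: VC-HIT | VC [11, 42, 18]
  [15] addr=0xf6 blk=15 s=7: MISS | VC [42, 18, 31]
  [16] addr=0x170 blk=23 s=7: MISS | VC [18, 31, 15]
  [17] addr=0xf6 blk=15 s=7: VC-HIT | VC [18, 31, 23]

SEQ = [MISS, MISS, MISS, MISS, L1-HIT, MISS, L1-HIT, L1-HIT, MISS, L1-HIT, MISS, L1-HIT, MISS, MISS, VC-HIT, MISS, MISS, VC-HIT]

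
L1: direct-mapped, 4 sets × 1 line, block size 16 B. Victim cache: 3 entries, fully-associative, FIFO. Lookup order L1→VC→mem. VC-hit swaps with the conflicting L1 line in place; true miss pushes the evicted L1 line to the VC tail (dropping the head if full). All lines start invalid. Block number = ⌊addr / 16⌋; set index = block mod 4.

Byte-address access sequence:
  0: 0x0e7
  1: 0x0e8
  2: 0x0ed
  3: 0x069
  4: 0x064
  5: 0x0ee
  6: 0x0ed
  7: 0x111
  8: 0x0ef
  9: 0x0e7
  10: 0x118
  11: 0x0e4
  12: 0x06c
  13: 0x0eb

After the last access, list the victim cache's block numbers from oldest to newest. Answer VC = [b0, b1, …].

VC = [6]

#0 0xe7→b14/s2 MISS; vc=[]
#1 0xe8→b14/s2 L1-HIT; vc=[]
#2 0xed→b14/s2 L1-HIT; vc=[]
#3 0x69→b6/s2 MISS; vc=[14]
#4 0x64→b6/s2 L1-HIT; vc=[14]
#5 0xee→b14/s2 VC-HIT; vc=[6]
#6 0xed→b14/s2 L1-HIT; vc=[6]
#7 0x111→b17/s1 MISS; vc=[6]
#8 0xef→b14/s2 L1-HIT; vc=[6]
#9 0xe7→b14/s2 L1-HIT; vc=[6]
#10 0x118→b17/s1 L1-HIT; vc=[6]
#11 0xe4→b14/s2 L1-HIT; vc=[6]
#12 0x6c→b6/s2 VC-HIT; vc=[14]
#13 0xeb→b14/s2 VC-HIT; vc=[6]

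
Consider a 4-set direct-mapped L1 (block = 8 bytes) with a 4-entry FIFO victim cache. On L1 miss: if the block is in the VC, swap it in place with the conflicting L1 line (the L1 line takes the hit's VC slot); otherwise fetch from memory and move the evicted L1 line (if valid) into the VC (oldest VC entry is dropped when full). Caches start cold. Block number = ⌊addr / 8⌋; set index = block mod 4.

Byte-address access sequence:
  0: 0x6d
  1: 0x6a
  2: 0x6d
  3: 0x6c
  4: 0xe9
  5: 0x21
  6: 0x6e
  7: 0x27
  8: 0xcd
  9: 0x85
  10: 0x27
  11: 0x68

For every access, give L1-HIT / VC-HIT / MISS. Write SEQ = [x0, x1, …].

SEQ = [MISS, L1-HIT, L1-HIT, L1-HIT, MISS, MISS, VC-HIT, L1-HIT, MISS, MISS, VC-HIT, VC-HIT]

  [0] addr=0x6d blk=13 s=1: MISS | VC []
  [1] addr=0x6a blk=13 s=1: L1-HIT | VC []
  [2] addr=0x6d blk=13 s=1: L1-HIT | VC []
  [3] addr=0x6c blk=13 s=1: L1-HIT | VC []
  [4] addr=0xe9 blk=29 s=1: MISS | VC [13]
  [5] addr=0x21 blk=4 s=0: MISS | VC [13]
  [6] addr=0x6e blk=13 s=1: VC-HIT | VC [29]
  [7] addr=0x27 blk=4 s=0: L1-HIT | VC [29]
  [8] addr=0xcd blk=25 s=1: MISS | VC [29, 13]
  [9] addr=0x85 blk=16 s=0: MISS | VC [29, 13, 4]
  [10] addr=0x27 blk=4 s=0: VC-HIT | VC [29, 13, 16]
  [11] addr=0x68 blk=13 s=1: VC-HIT | VC [29, 25, 16]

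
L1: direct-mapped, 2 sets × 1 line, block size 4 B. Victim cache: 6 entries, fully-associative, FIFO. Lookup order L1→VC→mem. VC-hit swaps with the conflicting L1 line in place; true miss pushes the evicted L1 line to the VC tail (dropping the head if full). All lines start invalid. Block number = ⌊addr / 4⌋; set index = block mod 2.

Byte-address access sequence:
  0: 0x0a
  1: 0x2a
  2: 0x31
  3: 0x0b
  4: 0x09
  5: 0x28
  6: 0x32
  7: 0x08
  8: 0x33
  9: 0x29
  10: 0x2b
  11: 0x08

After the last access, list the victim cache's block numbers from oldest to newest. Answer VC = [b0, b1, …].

0: 0xa (blk 2, set 0) → MISS  vc=[]
1: 0x2a (blk 10, set 0) → MISS  vc=[2]
2: 0x31 (blk 12, set 0) → MISS  vc=[2, 10]
3: 0xb (blk 2, set 0) → VC-HIT  vc=[12, 10]
4: 0x9 (blk 2, set 0) → L1-HIT  vc=[12, 10]
5: 0x28 (blk 10, set 0) → VC-HIT  vc=[12, 2]
6: 0x32 (blk 12, set 0) → VC-HIT  vc=[10, 2]
7: 0x8 (blk 2, set 0) → VC-HIT  vc=[10, 12]
8: 0x33 (blk 12, set 0) → VC-HIT  vc=[10, 2]
9: 0x29 (blk 10, set 0) → VC-HIT  vc=[12, 2]
10: 0x2b (blk 10, set 0) → L1-HIT  vc=[12, 2]
11: 0x8 (blk 2, set 0) → VC-HIT  vc=[12, 10]

VC = [12, 10]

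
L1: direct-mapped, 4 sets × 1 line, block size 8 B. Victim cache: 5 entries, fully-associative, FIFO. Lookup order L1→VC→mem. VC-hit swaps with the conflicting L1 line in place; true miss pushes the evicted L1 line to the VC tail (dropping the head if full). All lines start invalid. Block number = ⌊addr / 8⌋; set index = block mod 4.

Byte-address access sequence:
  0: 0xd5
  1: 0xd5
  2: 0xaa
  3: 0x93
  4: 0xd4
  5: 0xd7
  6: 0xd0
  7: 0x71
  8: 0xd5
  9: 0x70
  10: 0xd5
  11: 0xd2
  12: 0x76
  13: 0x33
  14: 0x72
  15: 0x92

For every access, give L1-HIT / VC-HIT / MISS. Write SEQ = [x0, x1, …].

  [0] addr=0xd5 blk=26 s=2: MISS | VC []
  [1] addr=0xd5 blk=26 s=2: L1-HIT | VC []
  [2] addr=0xaa blk=21 s=1: MISS | VC []
  [3] addr=0x93 blk=18 s=2: MISS | VC [26]
  [4] addr=0xd4 blk=26 s=2: VC-HIT | VC [18]
  [5] addr=0xd7 blk=26 s=2: L1-HIT | VC [18]
  [6] addr=0xd0 blk=26 s=2: L1-HIT | VC [18]
  [7] addr=0x71 blk=14 s=2: MISS | VC [18, 26]
  [8] addr=0xd5 blk=26 s=2: VC-HIT | VC [18, 14]
  [9] addr=0x70 blk=14 s=2: VC-HIT | VC [18, 26]
  [10] addr=0xd5 blk=26 s=2: VC-HIT | VC [18, 14]
  [11] addr=0xd2 blk=26 s=2: L1-HIT | VC [18, 14]
  [12] addr=0x76 blk=14 s=2: VC-HIT | VC [18, 26]
  [13] addr=0x33 blk=6 s=2: MISS | VC [18, 26, 14]
  [14] addr=0x72 blk=14 s=2: VC-HIT | VC [18, 26, 6]
  [15] addr=0x92 blk=18 s=2: VC-HIT | VC [14, 26, 6]

SEQ = [MISS, L1-HIT, MISS, MISS, VC-HIT, L1-HIT, L1-HIT, MISS, VC-HIT, VC-HIT, VC-HIT, L1-HIT, VC-HIT, MISS, VC-HIT, VC-HIT]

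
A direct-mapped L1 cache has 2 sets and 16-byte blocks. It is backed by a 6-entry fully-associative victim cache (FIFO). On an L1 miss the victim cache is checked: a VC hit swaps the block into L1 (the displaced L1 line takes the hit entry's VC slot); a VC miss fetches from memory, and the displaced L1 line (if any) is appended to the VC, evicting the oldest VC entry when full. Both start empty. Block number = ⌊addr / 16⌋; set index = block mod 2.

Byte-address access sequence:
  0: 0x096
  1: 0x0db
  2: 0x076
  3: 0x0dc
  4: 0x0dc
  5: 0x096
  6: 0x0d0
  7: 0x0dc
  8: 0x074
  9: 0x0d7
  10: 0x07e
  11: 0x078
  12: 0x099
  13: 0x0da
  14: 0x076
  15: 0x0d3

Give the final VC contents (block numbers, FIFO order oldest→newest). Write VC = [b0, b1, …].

#0 0x96→b9/s1 MISS; vc=[]
#1 0xdb→b13/s1 MISS; vc=[9]
#2 0x76→b7/s1 MISS; vc=[9,13]
#3 0xdc→b13/s1 VC-HIT; vc=[9,7]
#4 0xdc→b13/s1 L1-HIT; vc=[9,7]
#5 0x96→b9/s1 VC-HIT; vc=[13,7]
#6 0xd0→b13/s1 VC-HIT; vc=[9,7]
#7 0xdc→b13/s1 L1-HIT; vc=[9,7]
#8 0x74→b7/s1 VC-HIT; vc=[9,13]
#9 0xd7→b13/s1 VC-HIT; vc=[9,7]
#10 0x7e→b7/s1 VC-HIT; vc=[9,13]
#11 0x78→b7/s1 L1-HIT; vc=[9,13]
#12 0x99→b9/s1 VC-HIT; vc=[7,13]
#13 0xda→b13/s1 VC-HIT; vc=[7,9]
#14 0x76→b7/s1 VC-HIT; vc=[13,9]
#15 0xd3→b13/s1 VC-HIT; vc=[7,9]

VC = [7, 9]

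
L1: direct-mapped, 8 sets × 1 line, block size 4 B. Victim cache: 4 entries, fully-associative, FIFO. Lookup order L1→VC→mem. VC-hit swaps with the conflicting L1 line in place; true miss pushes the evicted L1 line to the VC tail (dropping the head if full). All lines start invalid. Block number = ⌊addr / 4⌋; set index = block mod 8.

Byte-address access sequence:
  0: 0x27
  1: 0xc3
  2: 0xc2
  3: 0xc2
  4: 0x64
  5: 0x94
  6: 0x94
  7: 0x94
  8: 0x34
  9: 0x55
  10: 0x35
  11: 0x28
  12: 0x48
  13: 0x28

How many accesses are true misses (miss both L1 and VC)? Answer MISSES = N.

MISSES = 8

  [0] addr=0x27 blk=9 s=1: MISS | VC []
  [1] addr=0xc3 blk=48 s=0: MISS | VC []
  [2] addr=0xc2 blk=48 s=0: L1-HIT | VC []
  [3] addr=0xc2 blk=48 s=0: L1-HIT | VC []
  [4] addr=0x64 blk=25 s=1: MISS | VC [9]
  [5] addr=0x94 blk=37 s=5: MISS | VC [9]
  [6] addr=0x94 blk=37 s=5: L1-HIT | VC [9]
  [7] addr=0x94 blk=37 s=5: L1-HIT | VC [9]
  [8] addr=0x34 blk=13 s=5: MISS | VC [9, 37]
  [9] addr=0x55 blk=21 s=5: MISS | VC [9, 37, 13]
  [10] addr=0x35 blk=13 s=5: VC-HIT | VC [9, 37, 21]
  [11] addr=0x28 blk=10 s=2: MISS | VC [9, 37, 21]
  [12] addr=0x48 blk=18 s=2: MISS | VC [9, 37, 21, 10]
  [13] addr=0x28 blk=10 s=2: VC-HIT | VC [9, 37, 21, 18]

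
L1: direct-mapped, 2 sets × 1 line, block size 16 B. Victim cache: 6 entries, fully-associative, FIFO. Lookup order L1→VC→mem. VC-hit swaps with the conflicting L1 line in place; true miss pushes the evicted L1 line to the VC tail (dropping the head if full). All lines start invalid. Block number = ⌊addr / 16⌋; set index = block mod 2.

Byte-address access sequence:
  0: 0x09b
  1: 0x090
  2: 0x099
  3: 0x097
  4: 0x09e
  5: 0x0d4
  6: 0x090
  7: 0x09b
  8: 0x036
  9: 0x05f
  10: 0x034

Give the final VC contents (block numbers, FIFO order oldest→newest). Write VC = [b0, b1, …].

VC = [13, 9, 5]

0: 0x9b (blk 9, set 1) → MISS  vc=[]
1: 0x90 (blk 9, set 1) → L1-HIT  vc=[]
2: 0x99 (blk 9, set 1) → L1-HIT  vc=[]
3: 0x97 (blk 9, set 1) → L1-HIT  vc=[]
4: 0x9e (blk 9, set 1) → L1-HIT  vc=[]
5: 0xd4 (blk 13, set 1) → MISS  vc=[9]
6: 0x90 (blk 9, set 1) → VC-HIT  vc=[13]
7: 0x9b (blk 9, set 1) → L1-HIT  vc=[13]
8: 0x36 (blk 3, set 1) → MISS  vc=[13, 9]
9: 0x5f (blk 5, set 1) → MISS  vc=[13, 9, 3]
10: 0x34 (blk 3, set 1) → VC-HIT  vc=[13, 9, 5]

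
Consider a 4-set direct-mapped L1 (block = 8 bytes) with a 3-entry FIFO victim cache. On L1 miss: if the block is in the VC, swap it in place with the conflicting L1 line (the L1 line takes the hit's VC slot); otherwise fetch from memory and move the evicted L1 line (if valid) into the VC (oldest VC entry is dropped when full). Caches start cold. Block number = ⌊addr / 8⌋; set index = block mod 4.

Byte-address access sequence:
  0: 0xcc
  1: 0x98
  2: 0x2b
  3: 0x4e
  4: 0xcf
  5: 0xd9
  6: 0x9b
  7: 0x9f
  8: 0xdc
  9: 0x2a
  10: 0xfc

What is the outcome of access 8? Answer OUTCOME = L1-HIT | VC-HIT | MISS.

  [0] addr=0xcc blk=25 s=1: MISS | VC []
  [1] addr=0x98 blk=19 s=3: MISS | VC []
  [2] addr=0x2b blk=5 s=1: MISS | VC [25]
  [3] addr=0x4e blk=9 s=1: MISS | VC [25, 5]
  [4] addr=0xcf blk=25 s=1: VC-HIT | VC [9, 5]
  [5] addr=0xd9 blk=27 s=3: MISS | VC [9, 5, 19]
  [6] addr=0x9b blk=19 s=3: VC-HIT | VC [9, 5, 27]
  [7] addr=0x9f blk=19 s=3: L1-HIT | VC [9, 5, 27]
  [8] addr=0xdc blk=27 s=3: VC-HIT | VC [9, 5, 19]
  [9] addr=0x2a blk=5 s=1: VC-HIT | VC [9, 25, 19]
  [10] addr=0xfc blk=31 s=3: MISS | VC [25, 19, 27]

OUTCOME = VC-HIT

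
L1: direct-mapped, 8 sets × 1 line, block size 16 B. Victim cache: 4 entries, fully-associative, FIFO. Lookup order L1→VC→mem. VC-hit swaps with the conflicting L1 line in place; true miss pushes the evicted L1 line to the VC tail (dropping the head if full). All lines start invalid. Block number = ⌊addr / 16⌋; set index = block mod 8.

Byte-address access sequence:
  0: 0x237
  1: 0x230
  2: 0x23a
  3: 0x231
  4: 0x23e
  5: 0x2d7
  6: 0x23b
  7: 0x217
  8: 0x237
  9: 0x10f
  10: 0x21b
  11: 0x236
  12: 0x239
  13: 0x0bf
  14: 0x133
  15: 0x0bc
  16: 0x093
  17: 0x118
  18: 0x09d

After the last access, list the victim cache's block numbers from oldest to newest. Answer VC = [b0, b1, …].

VC = [35, 19, 33, 17]

  [0] addr=0x237 blk=35 s=3: MISS | VC []
  [1] addr=0x230 blk=35 s=3: L1-HIT | VC []
  [2] addr=0x23a blk=35 s=3: L1-HIT | VC []
  [3] addr=0x231 blk=35 s=3: L1-HIT | VC []
  [4] addr=0x23e blk=35 s=3: L1-HIT | VC []
  [5] addr=0x2d7 blk=45 s=5: MISS | VC []
  [6] addr=0x23b blk=35 s=3: L1-HIT | VC []
  [7] addr=0x217 blk=33 s=1: MISS | VC []
  [8] addr=0x237 blk=35 s=3: L1-HIT | VC []
  [9] addr=0x10f blk=16 s=0: MISS | VC []
  [10] addr=0x21b blk=33 s=1: L1-HIT | VC []
  [11] addr=0x236 blk=35 s=3: L1-HIT | VC []
  [12] addr=0x239 blk=35 s=3: L1-HIT | VC []
  [13] addr=0xbf blk=11 s=3: MISS | VC [35]
  [14] addr=0x133 blk=19 s=3: MISS | VC [35, 11]
  [15] addr=0xbc blk=11 s=3: VC-HIT | VC [35, 19]
  [16] addr=0x93 blk=9 s=1: MISS | VC [35, 19, 33]
  [17] addr=0x118 blk=17 s=1: MISS | VC [35, 19, 33, 9]
  [18] addr=0x9d blk=9 s=1: VC-HIT | VC [35, 19, 33, 17]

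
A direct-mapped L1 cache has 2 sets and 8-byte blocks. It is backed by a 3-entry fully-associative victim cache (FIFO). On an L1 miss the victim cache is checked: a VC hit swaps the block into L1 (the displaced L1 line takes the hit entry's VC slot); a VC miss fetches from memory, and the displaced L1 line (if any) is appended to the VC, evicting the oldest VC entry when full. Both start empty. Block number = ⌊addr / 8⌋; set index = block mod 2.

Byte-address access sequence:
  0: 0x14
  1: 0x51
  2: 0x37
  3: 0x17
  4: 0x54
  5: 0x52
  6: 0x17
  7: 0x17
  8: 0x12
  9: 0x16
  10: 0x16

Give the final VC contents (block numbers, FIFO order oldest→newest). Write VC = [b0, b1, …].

VC = [6, 10]

  [0] addr=0x14 blk=2 s=0: MISS | VC []
  [1] addr=0x51 blk=10 s=0: MISS | VC [2]
  [2] addr=0x37 blk=6 s=0: MISS | VC [2, 10]
  [3] addr=0x17 blk=2 s=0: VC-HIT | VC [6, 10]
  [4] addr=0x54 blk=10 s=0: VC-HIT | VC [6, 2]
  [5] addr=0x52 blk=10 s=0: L1-HIT | VC [6, 2]
  [6] addr=0x17 blk=2 s=0: VC-HIT | VC [6, 10]
  [7] addr=0x17 blk=2 s=0: L1-HIT | VC [6, 10]
  [8] addr=0x12 blk=2 s=0: L1-HIT | VC [6, 10]
  [9] addr=0x16 blk=2 s=0: L1-HIT | VC [6, 10]
  [10] addr=0x16 blk=2 s=0: L1-HIT | VC [6, 10]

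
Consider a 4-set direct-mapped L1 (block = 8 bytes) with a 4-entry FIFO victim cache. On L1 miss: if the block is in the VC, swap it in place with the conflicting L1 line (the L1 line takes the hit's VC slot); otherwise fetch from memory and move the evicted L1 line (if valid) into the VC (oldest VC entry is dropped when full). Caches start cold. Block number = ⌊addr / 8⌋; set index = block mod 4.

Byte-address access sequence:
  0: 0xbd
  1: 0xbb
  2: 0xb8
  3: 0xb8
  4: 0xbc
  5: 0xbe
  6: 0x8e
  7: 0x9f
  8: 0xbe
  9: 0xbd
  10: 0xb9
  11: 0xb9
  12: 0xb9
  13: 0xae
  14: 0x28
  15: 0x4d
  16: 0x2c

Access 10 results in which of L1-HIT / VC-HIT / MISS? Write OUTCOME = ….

  [0] addr=0xbd blk=23 s=3: MISS | VC []
  [1] addr=0xbb blk=23 s=3: L1-HIT | VC []
  [2] addr=0xb8 blk=23 s=3: L1-HIT | VC []
  [3] addr=0xb8 blk=23 s=3: L1-HIT | VC []
  [4] addr=0xbc blk=23 s=3: L1-HIT | VC []
  [5] addr=0xbe blk=23 s=3: L1-HIT | VC []
  [6] addr=0x8e blk=17 s=1: MISS | VC []
  [7] addr=0x9f blk=19 s=3: MISS | VC [23]
  [8] addr=0xbe blk=23 s=3: VC-HIT | VC [19]
  [9] addr=0xbd blk=23 s=3: L1-HIT | VC [19]
  [10] addr=0xb9 blk=23 s=3: L1-HIT | VC [19]
  [11] addr=0xb9 blk=23 s=3: L1-HIT | VC [19]
  [12] addr=0xb9 blk=23 s=3: L1-HIT | VC [19]
  [13] addr=0xae blk=21 s=1: MISS | VC [19, 17]
  [14] addr=0x28 blk=5 s=1: MISS | VC [19, 17, 21]
  [15] addr=0x4d blk=9 s=1: MISS | VC [19, 17, 21, 5]
  [16] addr=0x2c blk=5 s=1: VC-HIT | VC [19, 17, 21, 9]

OUTCOME = L1-HIT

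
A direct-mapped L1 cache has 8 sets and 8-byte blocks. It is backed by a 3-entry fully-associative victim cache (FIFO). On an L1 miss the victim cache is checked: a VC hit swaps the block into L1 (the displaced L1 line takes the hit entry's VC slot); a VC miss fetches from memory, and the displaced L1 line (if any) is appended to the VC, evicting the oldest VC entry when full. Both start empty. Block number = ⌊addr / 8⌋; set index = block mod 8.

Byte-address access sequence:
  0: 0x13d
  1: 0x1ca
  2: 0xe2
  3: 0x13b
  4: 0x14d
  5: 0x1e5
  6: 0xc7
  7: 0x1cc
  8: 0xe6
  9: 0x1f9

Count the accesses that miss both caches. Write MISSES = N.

MISSES = 7

  [0] addr=0x13d blk=39 s=7: MISS | VC []
  [1] addr=0x1ca blk=57 s=1: MISS | VC []
  [2] addr=0xe2 blk=28 s=4: MISS | VC []
  [3] addr=0x13b blk=39 s=7: L1-HIT | VC []
  [4] addr=0x14d blk=41 s=1: MISS | VC [57]
  [5] addr=0x1e5 blk=60 s=4: MISS | VC [57, 28]
  [6] addr=0xc7 blk=24 s=0: MISS | VC [57, 28]
  [7] addr=0x1cc blk=57 s=1: VC-HIT | VC [41, 28]
  [8] addr=0xe6 blk=28 s=4: VC-HIT | VC [41, 60]
  [9] addr=0x1f9 blk=63 s=7: MISS | VC [41, 60, 39]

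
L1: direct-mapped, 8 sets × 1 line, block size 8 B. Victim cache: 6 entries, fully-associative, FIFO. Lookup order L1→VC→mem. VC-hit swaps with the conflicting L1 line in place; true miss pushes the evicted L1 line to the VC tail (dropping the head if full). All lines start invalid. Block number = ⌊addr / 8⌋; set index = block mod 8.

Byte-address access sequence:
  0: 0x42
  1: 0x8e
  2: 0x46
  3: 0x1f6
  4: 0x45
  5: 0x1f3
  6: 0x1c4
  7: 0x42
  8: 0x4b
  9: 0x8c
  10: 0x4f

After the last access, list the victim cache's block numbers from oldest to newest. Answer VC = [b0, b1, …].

0: 0x42 (blk 8, set 0) → MISS  vc=[]
1: 0x8e (blk 17, set 1) → MISS  vc=[]
2: 0x46 (blk 8, set 0) → L1-HIT  vc=[]
3: 0x1f6 (blk 62, set 6) → MISS  vc=[]
4: 0x45 (blk 8, set 0) → L1-HIT  vc=[]
5: 0x1f3 (blk 62, set 6) → L1-HIT  vc=[]
6: 0x1c4 (blk 56, set 0) → MISS  vc=[8]
7: 0x42 (blk 8, set 0) → VC-HIT  vc=[56]
8: 0x4b (blk 9, set 1) → MISS  vc=[56, 17]
9: 0x8c (blk 17, set 1) → VC-HIT  vc=[56, 9]
10: 0x4f (blk 9, set 1) → VC-HIT  vc=[56, 17]

VC = [56, 17]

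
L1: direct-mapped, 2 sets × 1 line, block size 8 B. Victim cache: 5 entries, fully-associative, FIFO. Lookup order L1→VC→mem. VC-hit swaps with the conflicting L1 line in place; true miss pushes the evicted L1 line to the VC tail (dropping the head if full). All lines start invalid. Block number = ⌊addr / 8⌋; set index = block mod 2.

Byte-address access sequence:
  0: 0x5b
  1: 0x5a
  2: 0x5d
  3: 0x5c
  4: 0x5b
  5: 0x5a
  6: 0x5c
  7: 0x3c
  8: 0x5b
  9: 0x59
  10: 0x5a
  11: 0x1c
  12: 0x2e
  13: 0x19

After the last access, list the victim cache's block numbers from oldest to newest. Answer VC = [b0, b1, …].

#0 0x5b→b11/s1 MISS; vc=[]
#1 0x5a→b11/s1 L1-HIT; vc=[]
#2 0x5d→b11/s1 L1-HIT; vc=[]
#3 0x5c→b11/s1 L1-HIT; vc=[]
#4 0x5b→b11/s1 L1-HIT; vc=[]
#5 0x5a→b11/s1 L1-HIT; vc=[]
#6 0x5c→b11/s1 L1-HIT; vc=[]
#7 0x3c→b7/s1 MISS; vc=[11]
#8 0x5b→b11/s1 VC-HIT; vc=[7]
#9 0x59→b11/s1 L1-HIT; vc=[7]
#10 0x5a→b11/s1 L1-HIT; vc=[7]
#11 0x1c→b3/s1 MISS; vc=[7,11]
#12 0x2e→b5/s1 MISS; vc=[7,11,3]
#13 0x19→b3/s1 VC-HIT; vc=[7,11,5]

VC = [7, 11, 5]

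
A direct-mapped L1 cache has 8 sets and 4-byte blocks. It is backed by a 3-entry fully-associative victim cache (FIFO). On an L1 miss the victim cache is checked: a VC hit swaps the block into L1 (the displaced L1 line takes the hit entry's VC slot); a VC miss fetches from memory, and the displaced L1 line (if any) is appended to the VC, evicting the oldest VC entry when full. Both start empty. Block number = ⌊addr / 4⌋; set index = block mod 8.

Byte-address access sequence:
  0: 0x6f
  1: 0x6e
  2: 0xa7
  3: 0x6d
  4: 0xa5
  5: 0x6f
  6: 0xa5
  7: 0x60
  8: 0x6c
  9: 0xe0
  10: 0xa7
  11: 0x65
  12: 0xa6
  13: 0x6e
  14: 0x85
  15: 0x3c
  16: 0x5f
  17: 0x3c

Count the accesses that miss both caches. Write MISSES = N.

0: 0x6f (blk 27, set 3) → MISS  vc=[]
1: 0x6e (blk 27, set 3) → L1-HIT  vc=[]
2: 0xa7 (blk 41, set 1) → MISS  vc=[]
3: 0x6d (blk 27, set 3) → L1-HIT  vc=[]
4: 0xa5 (blk 41, set 1) → L1-HIT  vc=[]
5: 0x6f (blk 27, set 3) → L1-HIT  vc=[]
6: 0xa5 (blk 41, set 1) → L1-HIT  vc=[]
7: 0x60 (blk 24, set 0) → MISS  vc=[]
8: 0x6c (blk 27, set 3) → L1-HIT  vc=[]
9: 0xe0 (blk 56, set 0) → MISS  vc=[24]
10: 0xa7 (blk 41, set 1) → L1-HIT  vc=[24]
11: 0x65 (blk 25, set 1) → MISS  vc=[24, 41]
12: 0xa6 (blk 41, set 1) → VC-HIT  vc=[24, 25]
13: 0x6e (blk 27, set 3) → L1-HIT  vc=[24, 25]
14: 0x85 (blk 33, set 1) → MISS  vc=[24, 25, 41]
15: 0x3c (blk 15, set 7) → MISS  vc=[24, 25, 41]
16: 0x5f (blk 23, set 7) → MISS  vc=[25, 41, 15]
17: 0x3c (blk 15, set 7) → VC-HIT  vc=[25, 41, 23]

MISSES = 8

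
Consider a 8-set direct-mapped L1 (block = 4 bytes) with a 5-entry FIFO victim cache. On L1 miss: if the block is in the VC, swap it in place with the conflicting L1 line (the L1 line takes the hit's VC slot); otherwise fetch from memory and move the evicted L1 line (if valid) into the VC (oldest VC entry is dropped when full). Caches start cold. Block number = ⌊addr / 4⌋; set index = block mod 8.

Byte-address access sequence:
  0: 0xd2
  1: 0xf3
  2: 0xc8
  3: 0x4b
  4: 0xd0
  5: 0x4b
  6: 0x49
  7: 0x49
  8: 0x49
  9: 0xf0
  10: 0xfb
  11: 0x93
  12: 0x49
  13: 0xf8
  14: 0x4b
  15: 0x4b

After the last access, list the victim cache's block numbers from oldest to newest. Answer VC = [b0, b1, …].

0: 0xd2 (blk 52, set 4) → MISS  vc=[]
1: 0xf3 (blk 60, set 4) → MISS  vc=[52]
2: 0xc8 (blk 50, set 2) → MISS  vc=[52]
3: 0x4b (blk 18, set 2) → MISS  vc=[52, 50]
4: 0xd0 (blk 52, set 4) → VC-HIT  vc=[60, 50]
5: 0x4b (blk 18, set 2) → L1-HIT  vc=[60, 50]
6: 0x49 (blk 18, set 2) → L1-HIT  vc=[60, 50]
7: 0x49 (blk 18, set 2) → L1-HIT  vc=[60, 50]
8: 0x49 (blk 18, set 2) → L1-HIT  vc=[60, 50]
9: 0xf0 (blk 60, set 4) → VC-HIT  vc=[52, 50]
10: 0xfb (blk 62, set 6) → MISS  vc=[52, 50]
11: 0x93 (blk 36, set 4) → MISS  vc=[52, 50, 60]
12: 0x49 (blk 18, set 2) → L1-HIT  vc=[52, 50, 60]
13: 0xf8 (blk 62, set 6) → L1-HIT  vc=[52, 50, 60]
14: 0x4b (blk 18, set 2) → L1-HIT  vc=[52, 50, 60]
15: 0x4b (blk 18, set 2) → L1-HIT  vc=[52, 50, 60]

VC = [52, 50, 60]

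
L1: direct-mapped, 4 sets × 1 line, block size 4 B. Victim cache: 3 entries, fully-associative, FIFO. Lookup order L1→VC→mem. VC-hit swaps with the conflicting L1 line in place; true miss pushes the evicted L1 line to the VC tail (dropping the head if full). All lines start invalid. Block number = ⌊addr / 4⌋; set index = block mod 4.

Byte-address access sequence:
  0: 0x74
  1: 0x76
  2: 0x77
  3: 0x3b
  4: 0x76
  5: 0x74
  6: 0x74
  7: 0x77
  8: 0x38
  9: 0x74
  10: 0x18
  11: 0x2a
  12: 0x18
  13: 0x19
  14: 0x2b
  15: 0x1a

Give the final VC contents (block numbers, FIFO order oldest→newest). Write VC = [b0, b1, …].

VC = [14, 10]

  [0] addr=0x74 blk=29 s=1: MISS | VC []
  [1] addr=0x76 blk=29 s=1: L1-HIT | VC []
  [2] addr=0x77 blk=29 s=1: L1-HIT | VC []
  [3] addr=0x3b blk=14 s=2: MISS | VC []
  [4] addr=0x76 blk=29 s=1: L1-HIT | VC []
  [5] addr=0x74 blk=29 s=1: L1-HIT | VC []
  [6] addr=0x74 blk=29 s=1: L1-HIT | VC []
  [7] addr=0x77 blk=29 s=1: L1-HIT | VC []
  [8] addr=0x38 blk=14 s=2: L1-HIT | VC []
  [9] addr=0x74 blk=29 s=1: L1-HIT | VC []
  [10] addr=0x18 blk=6 s=2: MISS | VC [14]
  [11] addr=0x2a blk=10 s=2: MISS | VC [14, 6]
  [12] addr=0x18 blk=6 s=2: VC-HIT | VC [14, 10]
  [13] addr=0x19 blk=6 s=2: L1-HIT | VC [14, 10]
  [14] addr=0x2b blk=10 s=2: VC-HIT | VC [14, 6]
  [15] addr=0x1a blk=6 s=2: VC-HIT | VC [14, 10]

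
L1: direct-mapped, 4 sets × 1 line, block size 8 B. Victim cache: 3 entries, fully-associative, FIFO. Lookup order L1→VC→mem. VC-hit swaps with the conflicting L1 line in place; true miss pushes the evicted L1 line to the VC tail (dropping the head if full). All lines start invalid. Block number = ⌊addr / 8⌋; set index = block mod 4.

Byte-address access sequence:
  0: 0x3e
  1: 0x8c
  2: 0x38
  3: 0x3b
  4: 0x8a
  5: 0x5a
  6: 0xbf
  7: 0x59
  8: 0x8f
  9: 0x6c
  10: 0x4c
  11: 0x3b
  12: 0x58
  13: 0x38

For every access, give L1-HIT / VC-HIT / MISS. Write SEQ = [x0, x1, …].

SEQ = [MISS, MISS, L1-HIT, L1-HIT, L1-HIT, MISS, MISS, VC-HIT, L1-HIT, MISS, MISS, MISS, VC-HIT, VC-HIT]

#0 0x3e→b7/s3 MISS; vc=[]
#1 0x8c→b17/s1 MISS; vc=[]
#2 0x38→b7/s3 L1-HIT; vc=[]
#3 0x3b→b7/s3 L1-HIT; vc=[]
#4 0x8a→b17/s1 L1-HIT; vc=[]
#5 0x5a→b11/s3 MISS; vc=[7]
#6 0xbf→b23/s3 MISS; vc=[7,11]
#7 0x59→b11/s3 VC-HIT; vc=[7,23]
#8 0x8f→b17/s1 L1-HIT; vc=[7,23]
#9 0x6c→b13/s1 MISS; vc=[7,23,17]
#10 0x4c→b9/s1 MISS; vc=[23,17,13]
#11 0x3b→b7/s3 MISS; vc=[17,13,11]
#12 0x58→b11/s3 VC-HIT; vc=[17,13,7]
#13 0x38→b7/s3 VC-HIT; vc=[17,13,11]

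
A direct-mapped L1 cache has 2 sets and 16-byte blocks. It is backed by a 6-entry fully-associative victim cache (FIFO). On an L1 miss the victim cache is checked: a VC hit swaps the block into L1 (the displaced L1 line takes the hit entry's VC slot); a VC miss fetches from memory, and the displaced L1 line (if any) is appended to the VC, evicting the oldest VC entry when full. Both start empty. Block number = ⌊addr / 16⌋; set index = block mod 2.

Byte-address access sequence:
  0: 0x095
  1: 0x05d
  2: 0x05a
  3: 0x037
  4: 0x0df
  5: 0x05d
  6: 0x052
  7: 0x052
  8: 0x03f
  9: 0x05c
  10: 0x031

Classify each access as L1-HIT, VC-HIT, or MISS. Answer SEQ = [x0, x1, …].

SEQ = [MISS, MISS, L1-HIT, MISS, MISS, VC-HIT, L1-HIT, L1-HIT, VC-HIT, VC-HIT, VC-HIT]

  [0] addr=0x95 blk=9 s=1: MISS | VC []
  [1] addr=0x5d blk=5 s=1: MISS | VC [9]
  [2] addr=0x5a blk=5 s=1: L1-HIT | VC [9]
  [3] addr=0x37 blk=3 s=1: MISS | VC [9, 5]
  [4] addr=0xdf blk=13 s=1: MISS | VC [9, 5, 3]
  [5] addr=0x5d blk=5 s=1: VC-HIT | VC [9, 13, 3]
  [6] addr=0x52 blk=5 s=1: L1-HIT | VC [9, 13, 3]
  [7] addr=0x52 blk=5 s=1: L1-HIT | VC [9, 13, 3]
  [8] addr=0x3f blk=3 s=1: VC-HIT | VC [9, 13, 5]
  [9] addr=0x5c blk=5 s=1: VC-HIT | VC [9, 13, 3]
  [10] addr=0x31 blk=3 s=1: VC-HIT | VC [9, 13, 5]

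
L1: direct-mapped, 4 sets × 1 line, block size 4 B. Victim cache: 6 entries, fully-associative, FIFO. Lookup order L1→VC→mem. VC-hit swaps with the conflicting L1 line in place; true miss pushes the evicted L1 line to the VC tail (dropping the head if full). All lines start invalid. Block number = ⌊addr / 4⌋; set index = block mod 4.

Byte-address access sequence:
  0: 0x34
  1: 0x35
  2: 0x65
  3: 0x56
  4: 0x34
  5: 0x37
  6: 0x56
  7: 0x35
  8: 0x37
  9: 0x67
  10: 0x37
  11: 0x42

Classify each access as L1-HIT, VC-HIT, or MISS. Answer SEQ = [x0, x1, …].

0: 0x34 (blk 13, set 1) → MISS  vc=[]
1: 0x35 (blk 13, set 1) → L1-HIT  vc=[]
2: 0x65 (blk 25, set 1) → MISS  vc=[13]
3: 0x56 (blk 21, set 1) → MISS  vc=[13, 25]
4: 0x34 (blk 13, set 1) → VC-HIT  vc=[21, 25]
5: 0x37 (blk 13, set 1) → L1-HIT  vc=[21, 25]
6: 0x56 (blk 21, set 1) → VC-HIT  vc=[13, 25]
7: 0x35 (blk 13, set 1) → VC-HIT  vc=[21, 25]
8: 0x37 (blk 13, set 1) → L1-HIT  vc=[21, 25]
9: 0x67 (blk 25, set 1) → VC-HIT  vc=[21, 13]
10: 0x37 (blk 13, set 1) → VC-HIT  vc=[21, 25]
11: 0x42 (blk 16, set 0) → MISS  vc=[21, 25]

SEQ = [MISS, L1-HIT, MISS, MISS, VC-HIT, L1-HIT, VC-HIT, VC-HIT, L1-HIT, VC-HIT, VC-HIT, MISS]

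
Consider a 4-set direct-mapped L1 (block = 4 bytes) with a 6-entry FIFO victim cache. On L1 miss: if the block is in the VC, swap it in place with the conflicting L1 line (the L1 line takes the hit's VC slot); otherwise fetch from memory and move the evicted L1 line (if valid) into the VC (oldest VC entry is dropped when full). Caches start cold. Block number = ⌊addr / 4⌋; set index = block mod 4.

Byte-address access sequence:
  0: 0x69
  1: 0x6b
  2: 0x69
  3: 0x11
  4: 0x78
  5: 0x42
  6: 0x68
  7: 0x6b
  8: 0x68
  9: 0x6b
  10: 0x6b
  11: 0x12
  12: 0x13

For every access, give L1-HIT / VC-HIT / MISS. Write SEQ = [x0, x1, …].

SEQ = [MISS, L1-HIT, L1-HIT, MISS, MISS, MISS, VC-HIT, L1-HIT, L1-HIT, L1-HIT, L1-HIT, VC-HIT, L1-HIT]

  [0] addr=0x69 blk=26 s=2: MISS | VC []
  [1] addr=0x6b blk=26 s=2: L1-HIT | VC []
  [2] addr=0x69 blk=26 s=2: L1-HIT | VC []
  [3] addr=0x11 blk=4 s=0: MISS | VC []
  [4] addr=0x78 blk=30 s=2: MISS | VC [26]
  [5] addr=0x42 blk=16 s=0: MISS | VC [26, 4]
  [6] addr=0x68 blk=26 s=2: VC-HIT | VC [30, 4]
  [7] addr=0x6b blk=26 s=2: L1-HIT | VC [30, 4]
  [8] addr=0x68 blk=26 s=2: L1-HIT | VC [30, 4]
  [9] addr=0x6b blk=26 s=2: L1-HIT | VC [30, 4]
  [10] addr=0x6b blk=26 s=2: L1-HIT | VC [30, 4]
  [11] addr=0x12 blk=4 s=0: VC-HIT | VC [30, 16]
  [12] addr=0x13 blk=4 s=0: L1-HIT | VC [30, 16]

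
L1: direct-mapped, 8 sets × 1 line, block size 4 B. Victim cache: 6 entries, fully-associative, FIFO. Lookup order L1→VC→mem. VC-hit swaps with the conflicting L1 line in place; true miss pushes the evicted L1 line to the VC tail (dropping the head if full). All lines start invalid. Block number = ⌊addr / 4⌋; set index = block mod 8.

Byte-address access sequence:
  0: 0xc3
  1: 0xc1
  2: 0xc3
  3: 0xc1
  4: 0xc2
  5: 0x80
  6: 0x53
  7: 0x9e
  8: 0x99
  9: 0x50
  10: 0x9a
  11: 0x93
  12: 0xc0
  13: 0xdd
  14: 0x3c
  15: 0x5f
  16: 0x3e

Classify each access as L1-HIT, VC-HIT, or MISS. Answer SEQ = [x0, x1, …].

SEQ = [MISS, L1-HIT, L1-HIT, L1-HIT, L1-HIT, MISS, MISS, MISS, MISS, L1-HIT, L1-HIT, MISS, VC-HIT, MISS, MISS, MISS, VC-HIT]

  [0] addr=0xc3 blk=48 s=0: MISS | VC []
  [1] addr=0xc1 blk=48 s=0: L1-HIT | VC []
  [2] addr=0xc3 blk=48 s=0: L1-HIT | VC []
  [3] addr=0xc1 blk=48 s=0: L1-HIT | VC []
  [4] addr=0xc2 blk=48 s=0: L1-HIT | VC []
  [5] addr=0x80 blk=32 s=0: MISS | VC [48]
  [6] addr=0x53 blk=20 s=4: MISS | VC [48]
  [7] addr=0x9e blk=39 s=7: MISS | VC [48]
  [8] addr=0x99 blk=38 s=6: MISS | VC [48]
  [9] addr=0x50 blk=20 s=4: L1-HIT | VC [48]
  [10] addr=0x9a blk=38 s=6: L1-HIT | VC [48]
  [11] addr=0x93 blk=36 s=4: MISS | VC [48, 20]
  [12] addr=0xc0 blk=48 s=0: VC-HIT | VC [32, 20]
  [13] addr=0xdd blk=55 s=7: MISS | VC [32, 20, 39]
  [14] addr=0x3c blk=15 s=7: MISS | VC [32, 20, 39, 55]
  [15] addr=0x5f blk=23 s=7: MISS | VC [32, 20, 39, 55, 15]
  [16] addr=0x3e blk=15 s=7: VC-HIT | VC [32, 20, 39, 55, 23]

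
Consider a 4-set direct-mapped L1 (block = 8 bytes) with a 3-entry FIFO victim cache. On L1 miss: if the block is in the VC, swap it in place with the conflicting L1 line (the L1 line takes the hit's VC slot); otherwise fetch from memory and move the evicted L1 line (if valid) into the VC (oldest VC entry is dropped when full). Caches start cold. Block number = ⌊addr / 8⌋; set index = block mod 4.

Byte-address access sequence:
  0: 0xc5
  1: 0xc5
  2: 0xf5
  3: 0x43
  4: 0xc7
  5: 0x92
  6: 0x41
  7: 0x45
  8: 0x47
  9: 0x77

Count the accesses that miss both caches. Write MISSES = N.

MISSES = 5

  [0] addr=0xc5 blk=24 s=0: MISS | VC []
  [1] addr=0xc5 blk=24 s=0: L1-HIT | VC []
  [2] addr=0xf5 blk=30 s=2: MISS | VC []
  [3] addr=0x43 blk=8 s=0: MISS | VC [24]
  [4] addr=0xc7 blk=24 s=0: VC-HIT | VC [8]
  [5] addr=0x92 blk=18 s=2: MISS | VC [8, 30]
  [6] addr=0x41 blk=8 s=0: VC-HIT | VC [24, 30]
  [7] addr=0x45 blk=8 s=0: L1-HIT | VC [24, 30]
  [8] addr=0x47 blk=8 s=0: L1-HIT | VC [24, 30]
  [9] addr=0x77 blk=14 s=2: MISS | VC [24, 30, 18]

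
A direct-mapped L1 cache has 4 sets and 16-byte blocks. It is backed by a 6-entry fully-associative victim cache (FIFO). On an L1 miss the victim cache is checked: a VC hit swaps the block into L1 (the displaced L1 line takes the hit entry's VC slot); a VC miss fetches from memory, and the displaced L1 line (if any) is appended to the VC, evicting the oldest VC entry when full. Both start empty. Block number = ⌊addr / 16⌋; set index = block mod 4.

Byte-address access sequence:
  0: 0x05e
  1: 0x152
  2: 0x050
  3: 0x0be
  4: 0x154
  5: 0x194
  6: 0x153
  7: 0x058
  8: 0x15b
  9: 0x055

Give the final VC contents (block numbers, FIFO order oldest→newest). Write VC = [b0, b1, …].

#0 0x5e→b5/s1 MISS; vc=[]
#1 0x152→b21/s1 MISS; vc=[5]
#2 0x50→b5/s1 VC-HIT; vc=[21]
#3 0xbe→b11/s3 MISS; vc=[21]
#4 0x154→b21/s1 VC-HIT; vc=[5]
#5 0x194→b25/s1 MISS; vc=[5,21]
#6 0x153→b21/s1 VC-HIT; vc=[5,25]
#7 0x58→b5/s1 VC-HIT; vc=[21,25]
#8 0x15b→b21/s1 VC-HIT; vc=[5,25]
#9 0x55→b5/s1 VC-HIT; vc=[21,25]

VC = [21, 25]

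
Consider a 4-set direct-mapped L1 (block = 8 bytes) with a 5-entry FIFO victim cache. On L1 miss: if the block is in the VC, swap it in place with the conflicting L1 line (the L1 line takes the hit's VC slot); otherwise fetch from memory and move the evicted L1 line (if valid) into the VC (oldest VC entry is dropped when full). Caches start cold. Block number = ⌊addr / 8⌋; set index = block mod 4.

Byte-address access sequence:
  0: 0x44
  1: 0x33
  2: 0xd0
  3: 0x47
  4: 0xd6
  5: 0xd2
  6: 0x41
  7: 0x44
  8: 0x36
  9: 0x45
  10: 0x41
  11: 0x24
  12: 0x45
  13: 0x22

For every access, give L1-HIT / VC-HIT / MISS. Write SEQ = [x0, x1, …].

SEQ = [MISS, MISS, MISS, L1-HIT, L1-HIT, L1-HIT, L1-HIT, L1-HIT, VC-HIT, L1-HIT, L1-HIT, MISS, VC-HIT, VC-HIT]

  [0] addr=0x44 blk=8 s=0: MISS | VC []
  [1] addr=0x33 blk=6 s=2: MISS | VC []
  [2] addr=0xd0 blk=26 s=2: MISS | VC [6]
  [3] addr=0x47 blk=8 s=0: L1-HIT | VC [6]
  [4] addr=0xd6 blk=26 s=2: L1-HIT | VC [6]
  [5] addr=0xd2 blk=26 s=2: L1-HIT | VC [6]
  [6] addr=0x41 blk=8 s=0: L1-HIT | VC [6]
  [7] addr=0x44 blk=8 s=0: L1-HIT | VC [6]
  [8] addr=0x36 blk=6 s=2: VC-HIT | VC [26]
  [9] addr=0x45 blk=8 s=0: L1-HIT | VC [26]
  [10] addr=0x41 blk=8 s=0: L1-HIT | VC [26]
  [11] addr=0x24 blk=4 s=0: MISS | VC [26, 8]
  [12] addr=0x45 blk=8 s=0: VC-HIT | VC [26, 4]
  [13] addr=0x22 blk=4 s=0: VC-HIT | VC [26, 8]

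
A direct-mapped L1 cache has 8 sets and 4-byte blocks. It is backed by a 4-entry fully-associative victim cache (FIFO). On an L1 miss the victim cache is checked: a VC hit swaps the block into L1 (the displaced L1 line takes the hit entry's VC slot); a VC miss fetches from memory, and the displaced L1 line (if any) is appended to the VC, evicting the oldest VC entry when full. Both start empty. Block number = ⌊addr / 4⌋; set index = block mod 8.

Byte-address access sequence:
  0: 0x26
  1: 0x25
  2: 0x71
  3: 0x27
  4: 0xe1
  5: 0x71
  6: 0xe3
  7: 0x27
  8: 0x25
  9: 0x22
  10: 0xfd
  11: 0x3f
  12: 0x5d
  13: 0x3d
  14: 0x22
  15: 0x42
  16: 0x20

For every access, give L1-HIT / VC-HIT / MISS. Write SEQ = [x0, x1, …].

  [0] addr=0x26 blk=9 s=1: MISS | VC []
  [1] addr=0x25 blk=9 s=1: L1-HIT | VC []
  [2] addr=0x71 blk=28 s=4: MISS | VC []
  [3] addr=0x27 blk=9 s=1: L1-HIT | VC []
  [4] addr=0xe1 blk=56 s=0: MISS | VC []
  [5] addr=0x71 blk=28 s=4: L1-HIT | VC []
  [6] addr=0xe3 blk=56 s=0: L1-HIT | VC []
  [7] addr=0x27 blk=9 s=1: L1-HIT | VC []
  [8] addr=0x25 blk=9 s=1: L1-HIT | VC []
  [9] addr=0x22 blk=8 s=0: MISS | VC [56]
  [10] addr=0xfd blk=63 s=7: MISS | VC [56]
  [11] addr=0x3f blk=15 s=7: MISS | VC [56, 63]
  [12] addr=0x5d blk=23 s=7: MISS | VC [56, 63, 15]
  [13] addr=0x3d blk=15 s=7: VC-HIT | VC [56, 63, 23]
  [14] addr=0x22 blk=8 s=0: L1-HIT | VC [56, 63, 23]
  [15] addr=0x42 blk=16 s=0: MISS | VC [56, 63, 23, 8]
  [16] addr=0x20 blk=8 s=0: VC-HIT | VC [56, 63, 23, 16]

SEQ = [MISS, L1-HIT, MISS, L1-HIT, MISS, L1-HIT, L1-HIT, L1-HIT, L1-HIT, MISS, MISS, MISS, MISS, VC-HIT, L1-HIT, MISS, VC-HIT]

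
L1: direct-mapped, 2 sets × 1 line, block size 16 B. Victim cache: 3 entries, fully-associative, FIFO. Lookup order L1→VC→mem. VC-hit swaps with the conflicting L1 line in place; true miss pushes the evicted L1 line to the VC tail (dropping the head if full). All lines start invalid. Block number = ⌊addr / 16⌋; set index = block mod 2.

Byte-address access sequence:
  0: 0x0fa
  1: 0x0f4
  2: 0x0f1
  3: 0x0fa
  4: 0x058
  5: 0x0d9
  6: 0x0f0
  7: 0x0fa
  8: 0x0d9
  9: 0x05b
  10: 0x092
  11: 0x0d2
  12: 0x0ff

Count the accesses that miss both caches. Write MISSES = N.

MISSES = 4

#0 0xfa→b15/s1 MISS; vc=[]
#1 0xf4→b15/s1 L1-HIT; vc=[]
#2 0xf1→b15/s1 L1-HIT; vc=[]
#3 0xfa→b15/s1 L1-HIT; vc=[]
#4 0x58→b5/s1 MISS; vc=[15]
#5 0xd9→b13/s1 MISS; vc=[15,5]
#6 0xf0→b15/s1 VC-HIT; vc=[13,5]
#7 0xfa→b15/s1 L1-HIT; vc=[13,5]
#8 0xd9→b13/s1 VC-HIT; vc=[15,5]
#9 0x5b→b5/s1 VC-HIT; vc=[15,13]
#10 0x92→b9/s1 MISS; vc=[15,13,5]
#11 0xd2→b13/s1 VC-HIT; vc=[15,9,5]
#12 0xff→b15/s1 VC-HIT; vc=[13,9,5]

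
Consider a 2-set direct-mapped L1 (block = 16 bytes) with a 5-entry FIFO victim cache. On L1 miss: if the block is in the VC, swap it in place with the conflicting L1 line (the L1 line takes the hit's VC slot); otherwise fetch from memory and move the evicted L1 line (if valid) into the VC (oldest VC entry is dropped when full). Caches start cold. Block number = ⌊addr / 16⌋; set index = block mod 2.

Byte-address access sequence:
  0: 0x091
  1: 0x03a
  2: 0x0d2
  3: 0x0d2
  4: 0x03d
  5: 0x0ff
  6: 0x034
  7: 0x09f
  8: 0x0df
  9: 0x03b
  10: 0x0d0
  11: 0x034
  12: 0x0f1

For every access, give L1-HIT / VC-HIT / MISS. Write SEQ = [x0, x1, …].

SEQ = [MISS, MISS, MISS, L1-HIT, VC-HIT, MISS, VC-HIT, VC-HIT, VC-HIT, VC-HIT, VC-HIT, VC-HIT, VC-HIT]

#0 0x91→b9/s1 MISS; vc=[]
#1 0x3a→b3/s1 MISS; vc=[9]
#2 0xd2→b13/s1 MISS; vc=[9,3]
#3 0xd2→b13/s1 L1-HIT; vc=[9,3]
#4 0x3d→b3/s1 VC-HIT; vc=[9,13]
#5 0xff→b15/s1 MISS; vc=[9,13,3]
#6 0x34→b3/s1 VC-HIT; vc=[9,13,15]
#7 0x9f→b9/s1 VC-HIT; vc=[3,13,15]
#8 0xdf→b13/s1 VC-HIT; vc=[3,9,15]
#9 0x3b→b3/s1 VC-HIT; vc=[13,9,15]
#10 0xd0→b13/s1 VC-HIT; vc=[3,9,15]
#11 0x34→b3/s1 VC-HIT; vc=[13,9,15]
#12 0xf1→b15/s1 VC-HIT; vc=[13,9,3]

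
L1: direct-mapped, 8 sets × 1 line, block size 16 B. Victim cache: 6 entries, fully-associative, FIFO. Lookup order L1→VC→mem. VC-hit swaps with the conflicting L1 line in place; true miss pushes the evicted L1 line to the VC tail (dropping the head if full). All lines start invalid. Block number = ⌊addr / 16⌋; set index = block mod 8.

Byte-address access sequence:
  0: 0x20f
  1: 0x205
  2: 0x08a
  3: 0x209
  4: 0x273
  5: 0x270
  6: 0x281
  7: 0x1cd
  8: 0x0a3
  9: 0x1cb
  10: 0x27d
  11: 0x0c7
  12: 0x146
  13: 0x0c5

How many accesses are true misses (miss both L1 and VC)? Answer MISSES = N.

0: 0x20f (blk 32, set 0) → MISS  vc=[]
1: 0x205 (blk 32, set 0) → L1-HIT  vc=[]
2: 0x8a (blk 8, set 0) → MISS  vc=[32]
3: 0x209 (blk 32, set 0) → VC-HIT  vc=[8]
4: 0x273 (blk 39, set 7) → MISS  vc=[8]
5: 0x270 (blk 39, set 7) → L1-HIT  vc=[8]
6: 0x281 (blk 40, set 0) → MISS  vc=[8, 32]
7: 0x1cd (blk 28, set 4) → MISS  vc=[8, 32]
8: 0xa3 (blk 10, set 2) → MISS  vc=[8, 32]
9: 0x1cb (blk 28, set 4) → L1-HIT  vc=[8, 32]
10: 0x27d (blk 39, set 7) → L1-HIT  vc=[8, 32]
11: 0xc7 (blk 12, set 4) → MISS  vc=[8, 32, 28]
12: 0x146 (blk 20, set 4) → MISS  vc=[8, 32, 28, 12]
13: 0xc5 (blk 12, set 4) → VC-HIT  vc=[8, 32, 28, 20]

MISSES = 8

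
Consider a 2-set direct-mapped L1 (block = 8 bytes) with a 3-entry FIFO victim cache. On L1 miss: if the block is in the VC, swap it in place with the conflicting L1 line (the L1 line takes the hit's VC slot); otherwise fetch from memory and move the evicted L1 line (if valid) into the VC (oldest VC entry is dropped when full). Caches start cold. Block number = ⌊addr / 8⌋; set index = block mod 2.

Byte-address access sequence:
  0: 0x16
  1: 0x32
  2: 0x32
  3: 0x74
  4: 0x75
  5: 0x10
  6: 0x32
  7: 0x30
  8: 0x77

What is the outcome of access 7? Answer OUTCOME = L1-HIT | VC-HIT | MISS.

0: 0x16 (blk 2, set 0) → MISS  vc=[]
1: 0x32 (blk 6, set 0) → MISS  vc=[2]
2: 0x32 (blk 6, set 0) → L1-HIT  vc=[2]
3: 0x74 (blk 14, set 0) → MISS  vc=[2, 6]
4: 0x75 (blk 14, set 0) → L1-HIT  vc=[2, 6]
5: 0x10 (blk 2, set 0) → VC-HIT  vc=[14, 6]
6: 0x32 (blk 6, set 0) → VC-HIT  vc=[14, 2]
7: 0x30 (blk 6, set 0) → L1-HIT  vc=[14, 2]
8: 0x77 (blk 14, set 0) → VC-HIT  vc=[6, 2]

OUTCOME = L1-HIT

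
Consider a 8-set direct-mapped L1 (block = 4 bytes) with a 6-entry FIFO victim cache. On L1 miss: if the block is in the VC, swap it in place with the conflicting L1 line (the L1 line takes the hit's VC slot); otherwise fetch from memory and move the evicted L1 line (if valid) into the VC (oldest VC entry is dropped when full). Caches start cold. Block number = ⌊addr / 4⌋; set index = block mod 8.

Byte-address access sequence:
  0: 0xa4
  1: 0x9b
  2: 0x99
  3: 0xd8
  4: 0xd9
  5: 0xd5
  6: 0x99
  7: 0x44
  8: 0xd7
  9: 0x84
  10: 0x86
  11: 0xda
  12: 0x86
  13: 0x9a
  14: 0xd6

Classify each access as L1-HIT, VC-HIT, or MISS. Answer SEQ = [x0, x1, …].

SEQ = [MISS, MISS, L1-HIT, MISS, L1-HIT, MISS, VC-HIT, MISS, L1-HIT, MISS, L1-HIT, VC-HIT, L1-HIT, VC-HIT, L1-HIT]

  [0] addr=0xa4 blk=41 s=1: MISS | VC []
  [1] addr=0x9b blk=38 s=6: MISS | VC []
  [2] addr=0x99 blk=38 s=6: L1-HIT | VC []
  [3] addr=0xd8 blk=54 s=6: MISS | VC [38]
  [4] addr=0xd9 blk=54 s=6: L1-HIT | VC [38]
  [5] addr=0xd5 blk=53 s=5: MISS | VC [38]
  [6] addr=0x99 blk=38 s=6: VC-HIT | VC [54]
  [7] addr=0x44 blk=17 s=1: MISS | VC [54, 41]
  [8] addr=0xd7 blk=53 s=5: L1-HIT | VC [54, 41]
  [9] addr=0x84 blk=33 s=1: MISS | VC [54, 41, 17]
  [10] addr=0x86 blk=33 s=1: L1-HIT | VC [54, 41, 17]
  [11] addr=0xda blk=54 s=6: VC-HIT | VC [38, 41, 17]
  [12] addr=0x86 blk=33 s=1: L1-HIT | VC [38, 41, 17]
  [13] addr=0x9a blk=38 s=6: VC-HIT | VC [54, 41, 17]
  [14] addr=0xd6 blk=53 s=5: L1-HIT | VC [54, 41, 17]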